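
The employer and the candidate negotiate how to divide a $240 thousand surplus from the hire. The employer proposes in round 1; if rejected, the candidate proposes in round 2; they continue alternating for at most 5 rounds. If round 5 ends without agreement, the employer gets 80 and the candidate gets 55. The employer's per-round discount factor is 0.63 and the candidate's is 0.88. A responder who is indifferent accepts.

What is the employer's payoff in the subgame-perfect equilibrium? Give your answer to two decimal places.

Solve by backward induction from round 5.
Round 5 (the employer proposes): the candidate gets 55 if talks fail, so the employer offers 55 and keeps 185.
Round 4 (the candidate proposes): the employer can get 185 next round, worth 0.63 × 185 = 116.55 now; the candidate offers that and keeps 123.45.
Round 3 (the employer proposes): the candidate can get 123.45 next round, worth 0.88 × 123.45 = 108.636 now, so the employer offers 108.636, keeping 131.364.
Round 2 (the candidate proposes): the employer can get 131.364 next round, worth 0.63 × 131.364 = 82.75932 now; the candidate offers that and keeps 157.24068.
Round 1 (the employer proposes): the candidate can get 157.24068 next round, worth 0.88 × 157.24068 = 138.3717984 now. The employer offers 138.3717984 and keeps 240 − 138.3717984 = 101.6282016.

101.63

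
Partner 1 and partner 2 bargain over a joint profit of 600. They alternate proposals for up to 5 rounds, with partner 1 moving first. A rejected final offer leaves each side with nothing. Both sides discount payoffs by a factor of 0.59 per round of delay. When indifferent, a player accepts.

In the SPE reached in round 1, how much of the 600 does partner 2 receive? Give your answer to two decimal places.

195.66

Round 5 (partner 1 proposes): rejection yields 0 for partner 2; partner 1 offers 0 and keeps 600.
Round 4 (partner 2 proposes): partner 1 can get 600 next round, worth 0.59 × 600 = 354 now, so partner 2 offers 354, keeping 246.
Round 3 (partner 1 proposes): partner 2 can get 246 next round, worth 0.59 × 246 = 145.14 now; partner 1 offers that and keeps 454.86.
Round 2 (partner 2 proposes): partner 1 can get 454.86 next round, worth 0.59 × 454.86 = 268.3674 now, so partner 2 offers 268.3674, keeping 331.6326.
Round 1 (partner 1 proposes): partner 2 can get 331.6326 next round, worth 0.59 × 331.6326 = 195.663234 now. Partner 1 offers 195.663234 and keeps 600 − 195.663234 = 404.336766.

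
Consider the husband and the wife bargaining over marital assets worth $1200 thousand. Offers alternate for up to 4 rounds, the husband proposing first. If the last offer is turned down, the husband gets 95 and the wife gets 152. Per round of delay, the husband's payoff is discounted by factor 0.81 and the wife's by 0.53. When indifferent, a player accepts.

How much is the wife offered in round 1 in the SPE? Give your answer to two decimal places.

372.26

Round 4 (the wife proposes): the husband gets 95 if talks fail, so the wife offers 95 and keeps 1105.
Round 3 (the husband proposes): the wife can get 1105 next round, worth 0.53 × 1105 = 585.65 now; the husband offers that and keeps 614.35.
Round 2 (the wife proposes): the husband can get 614.35 next round, worth 0.81 × 614.35 = 497.6235 now; the wife offers that and keeps 702.3765.
Round 1 (the husband proposes): the wife can get 702.3765 next round, worth 0.53 × 702.3765 = 372.259545 now. The husband offers 372.259545 and keeps 1200 − 372.259545 = 827.740455.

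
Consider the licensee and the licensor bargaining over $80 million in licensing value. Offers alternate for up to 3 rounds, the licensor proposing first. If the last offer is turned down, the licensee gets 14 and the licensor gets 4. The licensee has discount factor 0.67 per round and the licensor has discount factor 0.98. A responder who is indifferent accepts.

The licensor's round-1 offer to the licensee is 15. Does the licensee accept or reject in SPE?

Accept

Work out the licensee's continuation value if the offer is rejected.
Round 3 (the licensor proposes): the licensee gets 14 if talks fail, so the licensor offers 14 and keeps 66.
Round 2 (the licensee proposes): the licensor can get 66 next round, worth 0.98 × 66 = 64.68 now; the licensee offers that and keeps 15.32.
So by rejecting in round 1, the licensee gets 15.32 next round, worth 0.67 × 15.32 = 10.2644 now.
Offer 15 ≥ 10.2644, so the licensee accepts.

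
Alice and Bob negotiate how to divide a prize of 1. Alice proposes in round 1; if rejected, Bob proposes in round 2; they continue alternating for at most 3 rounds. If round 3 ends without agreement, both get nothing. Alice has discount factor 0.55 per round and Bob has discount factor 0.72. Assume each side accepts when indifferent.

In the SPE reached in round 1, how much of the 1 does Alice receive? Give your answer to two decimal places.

0.68

Round 3 (Alice proposes): rejection yields 0 for Bob; Alice offers 0 and keeps 1.
Round 2 (Bob proposes): Alice can get 1 next round, worth 0.55 × 1 = 0.55 now. Bob offers 0.55 and keeps 1 − 0.55 = 0.45.
Round 1 (Alice proposes): Bob can get 0.45 next round, worth 0.72 × 0.45 = 0.324 now; Alice offers that and keeps 0.676.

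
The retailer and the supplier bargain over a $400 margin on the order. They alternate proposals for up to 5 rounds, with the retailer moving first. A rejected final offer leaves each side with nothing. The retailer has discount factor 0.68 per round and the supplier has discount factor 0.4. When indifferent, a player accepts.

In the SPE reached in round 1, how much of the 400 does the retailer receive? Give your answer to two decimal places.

334.87

Round 5 (the retailer proposes): the supplier will accept anything ≥ 0, so the retailer offers 0 and keeps 400.
Round 4 (the supplier proposes): the retailer can get 400 next round, worth 0.68 × 400 = 272 now; the supplier offers that and keeps 128.
Round 3 (the retailer proposes): the supplier can get 128 next round, worth 0.4 × 128 = 51.2 now, so the retailer offers 51.2, keeping 348.8.
Round 2 (the supplier proposes): the retailer can get 348.8 next round, worth 0.68 × 348.8 = 237.184 now; the supplier offers that and keeps 162.816.
Round 1 (the retailer proposes): the supplier can get 162.816 next round, worth 0.4 × 162.816 = 65.1264 now. The retailer offers 65.1264 and keeps 400 − 65.1264 = 334.8736.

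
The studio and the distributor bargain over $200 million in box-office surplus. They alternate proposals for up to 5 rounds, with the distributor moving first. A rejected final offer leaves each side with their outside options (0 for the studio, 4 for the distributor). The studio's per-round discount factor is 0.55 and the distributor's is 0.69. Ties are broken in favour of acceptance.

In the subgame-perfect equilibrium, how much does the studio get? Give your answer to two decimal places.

47.04

Work backward from the last round.
Round 5 (the distributor proposes): rejection yields 0 for the studio; the distributor offers 0 and keeps 200.
Round 4 (the studio proposes): the distributor can get 200 next round, worth 0.69 × 200 = 138 now; the studio offers that and keeps 62.
Round 3 (the distributor proposes): the studio can get 62 next round, worth 0.55 × 62 = 34.1 now. The distributor offers 34.1 and keeps 200 − 34.1 = 165.9.
Round 2 (the studio proposes): the distributor can get 165.9 next round, worth 0.69 × 165.9 = 114.471 now. The studio offers 114.471 and keeps 200 − 114.471 = 85.529.
Round 1 (the distributor proposes): the studio can get 85.529 next round, worth 0.55 × 85.529 = 47.04095 now, so the distributor offers 47.04095, keeping 152.95905.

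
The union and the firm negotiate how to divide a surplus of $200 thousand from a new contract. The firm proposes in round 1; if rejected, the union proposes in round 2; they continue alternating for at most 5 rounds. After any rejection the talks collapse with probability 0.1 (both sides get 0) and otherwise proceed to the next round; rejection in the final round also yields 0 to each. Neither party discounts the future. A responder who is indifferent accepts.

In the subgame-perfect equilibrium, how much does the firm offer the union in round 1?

Round 5 (the firm proposes): the union will accept anything ≥ 0, so the firm offers 0 and keeps 200.
Round 4 (the union proposes): rejecting gives the firm an expected 0.9 × 200 = 180. The union offers 180 and keeps 200 − 180 = 20.
Round 3 (the firm proposes): rejecting gives the union an expected 0.9 × 20 = 18. The firm offers 18 and keeps 200 − 18 = 182.
Round 2 (the union proposes): rejecting gives the firm an expected 0.9 × 182 = 163.8; the union offers that and keeps 36.2.
Round 1 (the firm proposes): rejecting gives the union an expected 0.9 × 36.2 = 32.58. The firm offers 32.58 and keeps 200 − 32.58 = 167.42.

32.58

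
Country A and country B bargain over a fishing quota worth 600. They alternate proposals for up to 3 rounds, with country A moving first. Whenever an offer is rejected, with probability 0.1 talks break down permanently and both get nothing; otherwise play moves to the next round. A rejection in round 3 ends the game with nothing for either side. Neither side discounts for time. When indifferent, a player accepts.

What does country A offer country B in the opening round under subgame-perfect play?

By backward induction:
Round 3 (country A proposes): country B will accept anything ≥ 0, so country A offers 0 and keeps 600.
Round 2 (country B proposes): rejecting gives country A an expected 0.9 × 600 = 540; country B offers that and keeps 60.
Round 1 (country A proposes): rejecting gives country B an expected 0.9 × 60 = 54. Country A offers 54 and keeps 600 − 54 = 546.

54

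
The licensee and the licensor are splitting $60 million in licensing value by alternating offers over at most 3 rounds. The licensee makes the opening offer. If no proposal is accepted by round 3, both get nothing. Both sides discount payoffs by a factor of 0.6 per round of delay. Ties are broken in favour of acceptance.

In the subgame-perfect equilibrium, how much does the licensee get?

45.6

Round 3 (the licensee proposes): the licensor will accept anything ≥ 0, so the licensee offers 0 and keeps 60.
Round 2 (the licensor proposes): the licensee can get 60 next round, worth 0.6 × 60 = 36 now, so the licensor offers 36, keeping 24.
Round 1 (the licensee proposes): the licensor can get 24 next round, worth 0.6 × 24 = 14.4 now, so the licensee offers 14.4, keeping 45.6.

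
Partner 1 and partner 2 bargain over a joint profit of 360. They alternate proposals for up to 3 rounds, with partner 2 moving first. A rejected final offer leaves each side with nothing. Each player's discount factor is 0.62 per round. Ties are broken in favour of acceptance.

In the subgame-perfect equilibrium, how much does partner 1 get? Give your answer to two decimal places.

84.82

Round 3 (partner 2 proposes): partner 1 will accept anything ≥ 0, so partner 2 offers 0 and keeps 360.
Round 2 (partner 1 proposes): partner 2 can get 360 next round, worth 0.62 × 360 = 223.2 now; partner 1 offers that and keeps 136.8.
Round 1 (partner 2 proposes): partner 1 can get 136.8 next round, worth 0.62 × 136.8 = 84.816 now. Partner 2 offers 84.816 and keeps 360 − 84.816 = 275.184.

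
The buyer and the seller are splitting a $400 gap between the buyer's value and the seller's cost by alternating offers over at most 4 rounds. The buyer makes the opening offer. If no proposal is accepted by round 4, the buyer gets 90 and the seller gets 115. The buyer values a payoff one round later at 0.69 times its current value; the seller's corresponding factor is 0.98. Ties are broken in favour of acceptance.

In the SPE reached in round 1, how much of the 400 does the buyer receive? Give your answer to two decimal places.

Round 4 (the seller proposes): the buyer gets 90 if talks fail, so the seller offers 90 and keeps 310.
Round 3 (the buyer proposes): the seller can get 310 next round, worth 0.98 × 310 = 303.8 now; the buyer offers that and keeps 96.2.
Round 2 (the seller proposes): the buyer can get 96.2 next round, worth 0.69 × 96.2 = 66.378 now. The seller offers 66.378 and keeps 400 − 66.378 = 333.622.
Round 1 (the buyer proposes): the seller can get 333.622 next round, worth 0.98 × 333.622 = 326.94956 now. The buyer offers 326.94956 and keeps 400 − 326.94956 = 73.05044.

73.05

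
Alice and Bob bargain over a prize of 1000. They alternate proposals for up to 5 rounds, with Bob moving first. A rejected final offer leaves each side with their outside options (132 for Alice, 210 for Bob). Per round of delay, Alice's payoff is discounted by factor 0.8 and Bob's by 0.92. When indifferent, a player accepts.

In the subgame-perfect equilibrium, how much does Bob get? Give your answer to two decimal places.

Round 5 (Bob proposes): Alice gets 132 if talks fail, so Bob offers 132 and keeps 868.
Round 4 (Alice proposes): Bob can get 868 next round, worth 0.92 × 868 = 798.56 now. Alice offers 798.56 and keeps 1000 − 798.56 = 201.44.
Round 3 (Bob proposes): Alice can get 201.44 next round, worth 0.8 × 201.44 = 161.152 now. Bob offers 161.152 and keeps 1000 − 161.152 = 838.848.
Round 2 (Alice proposes): Bob can get 838.848 next round, worth 0.92 × 838.848 = 771.74016 now, so Alice offers 771.74016, keeping 228.25984.
Round 1 (Bob proposes): Alice can get 228.25984 next round, worth 0.8 × 228.25984 = 182.607872 now, so Bob offers 182.607872, keeping 817.392128.

817.39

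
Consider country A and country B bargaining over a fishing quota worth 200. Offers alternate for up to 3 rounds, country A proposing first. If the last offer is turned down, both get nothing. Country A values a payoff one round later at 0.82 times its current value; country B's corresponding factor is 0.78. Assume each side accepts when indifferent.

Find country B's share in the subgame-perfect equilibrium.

Round 3 (country A proposes): rejection yields 0 for country B; country A offers 0 and keeps 200.
Round 2 (country B proposes): country A can get 200 next round, worth 0.82 × 200 = 164 now, so country B offers 164, keeping 36.
Round 1 (country A proposes): country B can get 36 next round, worth 0.78 × 36 = 28.08 now; country A offers that and keeps 171.92.

28.08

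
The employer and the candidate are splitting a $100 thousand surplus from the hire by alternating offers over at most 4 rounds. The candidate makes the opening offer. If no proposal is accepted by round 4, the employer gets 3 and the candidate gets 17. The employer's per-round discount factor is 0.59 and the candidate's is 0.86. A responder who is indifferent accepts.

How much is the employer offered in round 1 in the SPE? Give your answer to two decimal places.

Round 4 (the employer proposes): the candidate gets 17 if talks fail, so the employer offers 17 and keeps 83.
Round 3 (the candidate proposes): the employer can get 83 next round, worth 0.59 × 83 = 48.97 now. The candidate offers 48.97 and keeps 100 − 48.97 = 51.03.
Round 2 (the employer proposes): the candidate can get 51.03 next round, worth 0.86 × 51.03 = 43.8858 now; the employer offers that and keeps 56.1142.
Round 1 (the candidate proposes): the employer can get 56.1142 next round, worth 0.59 × 56.1142 = 33.107378 now, so the candidate offers 33.107378, keeping 66.892622.

33.11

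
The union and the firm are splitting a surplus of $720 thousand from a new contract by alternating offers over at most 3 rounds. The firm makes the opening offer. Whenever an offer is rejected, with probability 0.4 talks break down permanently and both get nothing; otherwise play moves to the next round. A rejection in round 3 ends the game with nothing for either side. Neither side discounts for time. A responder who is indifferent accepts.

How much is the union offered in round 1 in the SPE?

172.8

Round 3 (the firm proposes): the union will accept anything ≥ 0, so the firm offers 0 and keeps 720.
Round 2 (the union proposes): rejecting gives the firm an expected 0.6 × 720 = 432. The union offers 432 and keeps 720 − 432 = 288.
Round 1 (the firm proposes): rejecting gives the union an expected 0.6 × 288 = 172.8. The firm offers 172.8 and keeps 720 − 172.8 = 547.2.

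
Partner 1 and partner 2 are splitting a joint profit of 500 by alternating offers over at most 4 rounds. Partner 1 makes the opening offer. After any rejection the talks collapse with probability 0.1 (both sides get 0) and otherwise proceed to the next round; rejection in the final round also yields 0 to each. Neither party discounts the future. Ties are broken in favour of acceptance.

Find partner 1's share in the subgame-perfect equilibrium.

90.5

Round 4 (partner 2 proposes): rejection yields 0 for partner 1; partner 2 offers 0 and keeps 500.
Round 3 (partner 1 proposes): rejecting gives partner 2 an expected 0.9 × 500 = 450; partner 1 offers that and keeps 50.
Round 2 (partner 2 proposes): rejecting gives partner 1 an expected 0.9 × 50 = 45. Partner 2 offers 45 and keeps 500 − 45 = 455.
Round 1 (partner 1 proposes): rejecting gives partner 2 an expected 0.9 × 455 = 409.5, so partner 1 offers 409.5, keeping 90.5.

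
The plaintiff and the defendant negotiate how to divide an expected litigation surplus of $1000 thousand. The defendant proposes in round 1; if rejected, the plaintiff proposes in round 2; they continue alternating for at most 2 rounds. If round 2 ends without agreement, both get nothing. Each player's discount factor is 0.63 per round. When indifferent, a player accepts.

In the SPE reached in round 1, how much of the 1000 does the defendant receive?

Round 2 (the plaintiff proposes): rejection yields 0 for the defendant; the plaintiff offers 0 and keeps 1000.
Round 1 (the defendant proposes): the plaintiff can get 1000 next round, worth 0.63 × 1000 = 630 now. The defendant offers 630 and keeps 1000 − 630 = 370.

370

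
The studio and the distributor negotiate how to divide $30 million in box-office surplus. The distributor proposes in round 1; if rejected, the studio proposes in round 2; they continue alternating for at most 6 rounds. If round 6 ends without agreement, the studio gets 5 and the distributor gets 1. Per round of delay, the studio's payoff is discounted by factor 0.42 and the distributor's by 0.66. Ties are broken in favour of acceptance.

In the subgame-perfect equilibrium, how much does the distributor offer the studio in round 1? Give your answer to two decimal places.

6.41

Round 6 (the studio proposes): the distributor gets 1 if talks fail, so the studio offers 1 and keeps 29.
Round 5 (the distributor proposes): the studio can get 29 next round, worth 0.42 × 29 = 12.18 now, so the distributor offers 12.18, keeping 17.82.
Round 4 (the studio proposes): the distributor can get 17.82 next round, worth 0.66 × 17.82 = 11.7612 now; the studio offers that and keeps 18.2388.
Round 3 (the distributor proposes): the studio can get 18.2388 next round, worth 0.42 × 18.2388 = 7.660296 now. The distributor offers 7.660296 and keeps 30 − 7.660296 = 22.339704.
Round 2 (the studio proposes): the distributor can get 22.339704 next round, worth 0.66 × 22.339704 = 14.74420464 now. The studio offers 14.74420464 and keeps 30 − 14.74420464 = 15.25579536.
Round 1 (the distributor proposes): the studio can get 15.25579536 next round, worth 0.42 × 15.25579536 = 6.4074340512 now. The distributor offers 6.4074340512 and keeps 30 − 6.4074340512 = 23.5925659488.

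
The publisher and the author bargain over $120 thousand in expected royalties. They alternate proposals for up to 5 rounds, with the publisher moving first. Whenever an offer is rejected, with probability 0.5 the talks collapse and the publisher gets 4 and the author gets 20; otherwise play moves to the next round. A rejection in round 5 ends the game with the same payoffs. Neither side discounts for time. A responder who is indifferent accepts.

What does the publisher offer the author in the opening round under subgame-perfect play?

Round 5 (the publisher proposes): the author gets 20 if talks fail, so the publisher offers 20 and keeps 100.
Round 4 (the author proposes): rejecting gives the publisher an expected 0.5 × 100 + 0.5 × 4 = 52. The author offers 52 and keeps 120 − 52 = 68.
Round 3 (the publisher proposes): rejecting gives the author an expected 0.5 × 68 + 0.5 × 20 = 44; the publisher offers that and keeps 76.
Round 2 (the author proposes): rejecting gives the publisher an expected 0.5 × 76 + 0.5 × 4 = 40, so the author offers 40, keeping 80.
Round 1 (the publisher proposes): rejecting gives the author an expected 0.5 × 80 + 0.5 × 20 = 50, so the publisher offers 50, keeping 70.

50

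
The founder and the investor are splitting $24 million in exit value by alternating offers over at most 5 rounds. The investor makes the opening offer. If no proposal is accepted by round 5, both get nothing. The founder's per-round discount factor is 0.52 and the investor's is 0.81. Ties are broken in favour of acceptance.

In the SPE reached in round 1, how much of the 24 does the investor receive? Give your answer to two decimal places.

20.63

Round 5 (the investor proposes): the founder will accept anything ≥ 0, so the investor offers 0 and keeps 24.
Round 4 (the founder proposes): the investor can get 24 next round, worth 0.81 × 24 = 19.44 now; the founder offers that and keeps 4.56.
Round 3 (the investor proposes): the founder can get 4.56 next round, worth 0.52 × 4.56 = 2.3712 now; the investor offers that and keeps 21.6288.
Round 2 (the founder proposes): the investor can get 21.6288 next round, worth 0.81 × 21.6288 = 17.519328 now, so the founder offers 17.519328, keeping 6.480672.
Round 1 (the investor proposes): the founder can get 6.480672 next round, worth 0.52 × 6.480672 = 3.36994944 now, so the investor offers 3.36994944, keeping 20.63005056.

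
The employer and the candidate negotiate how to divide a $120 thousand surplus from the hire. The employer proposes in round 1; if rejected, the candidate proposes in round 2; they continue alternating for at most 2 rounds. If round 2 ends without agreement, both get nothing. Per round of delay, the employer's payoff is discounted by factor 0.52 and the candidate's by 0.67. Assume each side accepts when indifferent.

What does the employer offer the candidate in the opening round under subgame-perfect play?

Round 2 (the candidate proposes): the employer will accept anything ≥ 0, so the candidate offers 0 and keeps 120.
Round 1 (the employer proposes): the candidate can get 120 next round, worth 0.67 × 120 = 80.4 now; the employer offers that and keeps 39.6.

80.4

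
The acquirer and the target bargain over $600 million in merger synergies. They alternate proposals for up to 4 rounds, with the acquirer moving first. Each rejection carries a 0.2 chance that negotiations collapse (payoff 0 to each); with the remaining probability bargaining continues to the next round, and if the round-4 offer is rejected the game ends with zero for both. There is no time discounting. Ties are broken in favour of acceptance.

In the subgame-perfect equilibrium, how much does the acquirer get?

Round 4 (the target proposes): rejection yields 0 for the acquirer; the target offers 0 and keeps 600.
Round 3 (the acquirer proposes): rejecting gives the target an expected 0.8 × 600 = 480, so the acquirer offers 480, keeping 120.
Round 2 (the target proposes): rejecting gives the acquirer an expected 0.8 × 120 = 96, so the target offers 96, keeping 504.
Round 1 (the acquirer proposes): rejecting gives the target an expected 0.8 × 504 = 403.2. The acquirer offers 403.2 and keeps 600 − 403.2 = 196.8.

196.8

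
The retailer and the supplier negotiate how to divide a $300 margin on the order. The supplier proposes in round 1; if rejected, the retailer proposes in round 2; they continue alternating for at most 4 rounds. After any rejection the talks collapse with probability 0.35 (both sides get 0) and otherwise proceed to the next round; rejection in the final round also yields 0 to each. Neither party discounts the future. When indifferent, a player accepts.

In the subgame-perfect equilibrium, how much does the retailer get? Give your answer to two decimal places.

By backward induction:
Round 4 (the retailer proposes): rejection yields 0 for the supplier; the retailer offers 0 and keeps 300.
Round 3 (the supplier proposes): rejecting gives the retailer an expected 0.65 × 300 = 195; the supplier offers that and keeps 105.
Round 2 (the retailer proposes): rejecting gives the supplier an expected 0.65 × 105 = 68.25; the retailer offers that and keeps 231.75.
Round 1 (the supplier proposes): rejecting gives the retailer an expected 0.65 × 231.75 = 150.6375, so the supplier offers 150.6375, keeping 149.3625.

150.64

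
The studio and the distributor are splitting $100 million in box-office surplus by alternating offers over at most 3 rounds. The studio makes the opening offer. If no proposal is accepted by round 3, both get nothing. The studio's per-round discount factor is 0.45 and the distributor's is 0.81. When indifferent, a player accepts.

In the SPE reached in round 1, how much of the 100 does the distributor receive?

Solve by backward induction from round 3.
Round 3 (the studio proposes): rejection yields 0 for the distributor; the studio offers 0 and keeps 100.
Round 2 (the distributor proposes): the studio can get 100 next round, worth 0.45 × 100 = 45 now. The distributor offers 45 and keeps 100 − 45 = 55.
Round 1 (the studio proposes): the distributor can get 55 next round, worth 0.81 × 55 = 44.55 now, so the studio offers 44.55, keeping 55.45.

44.55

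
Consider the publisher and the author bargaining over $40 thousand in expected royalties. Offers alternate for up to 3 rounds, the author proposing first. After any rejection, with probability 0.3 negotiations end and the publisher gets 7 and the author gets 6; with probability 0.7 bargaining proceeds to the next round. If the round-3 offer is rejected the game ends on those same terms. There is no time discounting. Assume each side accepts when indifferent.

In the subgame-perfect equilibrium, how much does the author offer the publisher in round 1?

Round 3 (the author proposes): the publisher gets 7 if talks fail, so the author offers 7 and keeps 33.
Round 2 (the publisher proposes): rejecting gives the author an expected 0.7 × 33 + 0.3 × 6 = 24.9; the publisher offers that and keeps 15.1.
Round 1 (the author proposes): rejecting gives the publisher an expected 0.7 × 15.1 + 0.3 × 7 = 12.67. The author offers 12.67 and keeps 40 − 12.67 = 27.33.

12.67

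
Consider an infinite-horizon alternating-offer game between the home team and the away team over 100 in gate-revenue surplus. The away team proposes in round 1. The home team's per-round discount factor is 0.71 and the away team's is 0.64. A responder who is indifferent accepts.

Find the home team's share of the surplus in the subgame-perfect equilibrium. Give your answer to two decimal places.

46.85

Let x be the away team's share when the away team proposes and y be the home team's share when the home team proposes.
The home team accepts iff offered ≥ 0.71·y, so x = 100 − 0.71y. Symmetrically y = 100 − 0.64x.
Substituting: x = 100 − 0.71(100 − 0.64x), giving x(1 − 0.64·0.71) = 100(1 − 0.71).
So x = 100 × 0.29 / 0.5456 ≈ 53.1525, and the home team receives 100 − x ≈ 46.8475.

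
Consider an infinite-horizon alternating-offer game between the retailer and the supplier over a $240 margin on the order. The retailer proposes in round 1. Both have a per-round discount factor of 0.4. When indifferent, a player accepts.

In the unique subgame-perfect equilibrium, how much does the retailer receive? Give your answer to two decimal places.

Let x be the retailer's share when the retailer proposes and y be the supplier's share when the supplier proposes.
The supplier accepts iff offered ≥ 0.4·y, so x = 240 − 0.4y. Symmetrically y = 240 − 0.4x.
Substituting: x = 240 − 0.4(240 − 0.4x), giving x(1 − 0.4·0.4) = 240(1 − 0.4).
So x = 240 × 0.6 / 0.84 ≈ 171.4286, and the supplier receives 240 − x ≈ 68.5714.

171.43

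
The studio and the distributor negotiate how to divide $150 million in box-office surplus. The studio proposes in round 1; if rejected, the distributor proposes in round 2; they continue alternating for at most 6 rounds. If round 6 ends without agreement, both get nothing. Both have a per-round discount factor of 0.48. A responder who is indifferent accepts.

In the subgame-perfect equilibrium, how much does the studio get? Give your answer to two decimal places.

Round 6 (the distributor proposes): rejection yields 0 for the studio; the distributor offers 0 and keeps 150.
Round 5 (the studio proposes): the distributor can get 150 next round, worth 0.48 × 150 = 72 now, so the studio offers 72, keeping 78.
Round 4 (the distributor proposes): the studio can get 78 next round, worth 0.48 × 78 = 37.44 now; the distributor offers that and keeps 112.56.
Round 3 (the studio proposes): the distributor can get 112.56 next round, worth 0.48 × 112.56 = 54.0288 now; the studio offers that and keeps 95.9712.
Round 2 (the distributor proposes): the studio can get 95.9712 next round, worth 0.48 × 95.9712 = 46.066176 now. The distributor offers 46.066176 and keeps 150 − 46.066176 = 103.933824.
Round 1 (the studio proposes): the distributor can get 103.933824 next round, worth 0.48 × 103.933824 = 49.88823552 now; the studio offers that and keeps 100.11176448.

100.11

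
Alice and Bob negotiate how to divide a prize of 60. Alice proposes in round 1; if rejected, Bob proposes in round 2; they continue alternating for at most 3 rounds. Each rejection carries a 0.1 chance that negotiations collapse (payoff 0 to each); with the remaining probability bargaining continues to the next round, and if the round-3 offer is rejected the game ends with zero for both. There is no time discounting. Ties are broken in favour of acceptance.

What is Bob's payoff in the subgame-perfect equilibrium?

5.4

By backward induction:
Round 3 (Alice proposes): Bob will accept anything ≥ 0, so Alice offers 0 and keeps 60.
Round 2 (Bob proposes): rejecting gives Alice an expected 0.9 × 60 = 54, so Bob offers 54, keeping 6.
Round 1 (Alice proposes): rejecting gives Bob an expected 0.9 × 6 = 5.4. Alice offers 5.4 and keeps 60 − 5.4 = 54.6.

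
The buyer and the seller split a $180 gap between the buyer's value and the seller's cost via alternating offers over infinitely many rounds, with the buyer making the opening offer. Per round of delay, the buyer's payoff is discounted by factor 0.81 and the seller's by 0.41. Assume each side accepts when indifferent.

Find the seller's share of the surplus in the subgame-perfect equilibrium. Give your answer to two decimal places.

20.99

Let x be the buyer's share when the buyer proposes and y be the seller's share when the seller proposes.
The seller accepts iff offered ≥ 0.41·y, so x = 180 − 0.41y. Symmetrically y = 180 − 0.81x.
Substituting: x = 180 − 0.41(180 − 0.81x), giving x(1 − 0.81·0.41) = 180(1 − 0.41).
So x = 180 × 0.59 / 0.6679 ≈ 159.0058, and the seller receives 180 − x ≈ 20.9942.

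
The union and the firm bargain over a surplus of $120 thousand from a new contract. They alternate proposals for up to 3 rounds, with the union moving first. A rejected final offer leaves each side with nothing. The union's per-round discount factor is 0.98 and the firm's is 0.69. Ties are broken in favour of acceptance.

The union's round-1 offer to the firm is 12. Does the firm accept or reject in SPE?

Round 3 (the union proposes): rejection yields 0 for the firm; the union offers 0 and keeps 120.
Round 2 (the firm proposes): the union can get 120 next round, worth 0.98 × 120 = 117.6 now; the firm offers that and keeps 2.4.
So by rejecting in round 1, the firm gets 2.4 next round, worth 0.69 × 2.4 = 1.656 now.
Offer 12 ≥ 1.656, so the firm accepts.

Accept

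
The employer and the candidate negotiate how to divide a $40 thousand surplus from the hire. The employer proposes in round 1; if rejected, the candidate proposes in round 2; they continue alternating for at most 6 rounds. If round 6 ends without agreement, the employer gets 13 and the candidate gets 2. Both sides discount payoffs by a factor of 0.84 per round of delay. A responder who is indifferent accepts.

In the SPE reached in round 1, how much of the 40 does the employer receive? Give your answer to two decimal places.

19.54

Round 6 (the candidate proposes): the employer gets 13 if talks fail, so the candidate offers 13 and keeps 27.
Round 5 (the employer proposes): the candidate can get 27 next round, worth 0.84 × 27 = 22.68 now. The employer offers 22.68 and keeps 40 − 22.68 = 17.32.
Round 4 (the candidate proposes): the employer can get 17.32 next round, worth 0.84 × 17.32 = 14.5488 now; the candidate offers that and keeps 25.4512.
Round 3 (the employer proposes): the candidate can get 25.4512 next round, worth 0.84 × 25.4512 = 21.379008 now; the employer offers that and keeps 18.620992.
Round 2 (the candidate proposes): the employer can get 18.620992 next round, worth 0.84 × 18.620992 = 15.64163328 now; the candidate offers that and keeps 24.35836672.
Round 1 (the employer proposes): the candidate can get 24.35836672 next round, worth 0.84 × 24.35836672 = 20.4610280448 now, so the employer offers 20.4610280448, keeping 19.5389719552.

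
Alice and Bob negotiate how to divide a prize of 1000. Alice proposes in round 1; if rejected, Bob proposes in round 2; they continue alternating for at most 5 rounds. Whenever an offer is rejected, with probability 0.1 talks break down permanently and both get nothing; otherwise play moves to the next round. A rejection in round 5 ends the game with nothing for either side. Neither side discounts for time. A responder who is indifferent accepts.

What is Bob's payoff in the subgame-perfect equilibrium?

By backward induction:
Round 5 (Alice proposes): rejection yields 0 for Bob; Alice offers 0 and keeps 1000.
Round 4 (Bob proposes): rejecting gives Alice an expected 0.9 × 1000 = 900, so Bob offers 900, keeping 100.
Round 3 (Alice proposes): rejecting gives Bob an expected 0.9 × 100 = 90, so Alice offers 90, keeping 910.
Round 2 (Bob proposes): rejecting gives Alice an expected 0.9 × 910 = 819; Bob offers that and keeps 181.
Round 1 (Alice proposes): rejecting gives Bob an expected 0.9 × 181 = 162.9. Alice offers 162.9 and keeps 1000 − 162.9 = 837.1.

162.9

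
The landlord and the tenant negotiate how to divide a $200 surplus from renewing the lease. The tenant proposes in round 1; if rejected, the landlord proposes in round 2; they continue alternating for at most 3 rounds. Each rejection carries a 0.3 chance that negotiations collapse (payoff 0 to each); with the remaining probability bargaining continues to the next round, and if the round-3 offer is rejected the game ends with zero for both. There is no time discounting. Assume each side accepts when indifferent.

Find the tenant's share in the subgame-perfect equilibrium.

158

Round 3 (the tenant proposes): rejection yields 0 for the landlord; the tenant offers 0 and keeps 200.
Round 2 (the landlord proposes): rejecting gives the tenant an expected 0.7 × 200 = 140. The landlord offers 140 and keeps 200 − 140 = 60.
Round 1 (the tenant proposes): rejecting gives the landlord an expected 0.7 × 60 = 42. The tenant offers 42 and keeps 200 − 42 = 158.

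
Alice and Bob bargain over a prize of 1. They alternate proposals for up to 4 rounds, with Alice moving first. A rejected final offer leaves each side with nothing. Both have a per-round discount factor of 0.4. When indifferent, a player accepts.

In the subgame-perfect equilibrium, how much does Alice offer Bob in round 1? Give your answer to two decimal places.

Round 4 (Bob proposes): Alice will accept anything ≥ 0, so Bob offers 0 and keeps 1.
Round 3 (Alice proposes): Bob can get 1 next round, worth 0.4 × 1 = 0.4 now; Alice offers that and keeps 0.6.
Round 2 (Bob proposes): Alice can get 0.6 next round, worth 0.4 × 0.6 = 0.24 now; Bob offers that and keeps 0.76.
Round 1 (Alice proposes): Bob can get 0.76 next round, worth 0.4 × 0.76 = 0.304 now, so Alice offers 0.304, keeping 0.696.

0.30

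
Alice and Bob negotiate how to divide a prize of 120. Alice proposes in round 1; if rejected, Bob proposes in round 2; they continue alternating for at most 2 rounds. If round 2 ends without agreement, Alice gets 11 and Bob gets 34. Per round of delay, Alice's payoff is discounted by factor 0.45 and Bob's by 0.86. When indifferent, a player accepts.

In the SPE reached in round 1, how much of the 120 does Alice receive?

26.26

Work backward from the last round.
Round 2 (Bob proposes): Alice gets 11 if talks fail, so Bob offers 11 and keeps 109.
Round 1 (Alice proposes): Bob can get 109 next round, worth 0.86 × 109 = 93.74 now; Alice offers that and keeps 26.26.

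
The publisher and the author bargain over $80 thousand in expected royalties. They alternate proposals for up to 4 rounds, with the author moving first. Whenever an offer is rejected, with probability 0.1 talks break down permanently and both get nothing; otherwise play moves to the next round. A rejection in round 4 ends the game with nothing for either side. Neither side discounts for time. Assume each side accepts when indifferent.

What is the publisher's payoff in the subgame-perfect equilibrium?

65.52

Round 4 (the publisher proposes): the author will accept anything ≥ 0, so the publisher offers 0 and keeps 80.
Round 3 (the author proposes): rejecting gives the publisher an expected 0.9 × 80 = 72. The author offers 72 and keeps 80 − 72 = 8.
Round 2 (the publisher proposes): rejecting gives the author an expected 0.9 × 8 = 7.2; the publisher offers that and keeps 72.8.
Round 1 (the author proposes): rejecting gives the publisher an expected 0.9 × 72.8 = 65.52; the author offers that and keeps 14.48.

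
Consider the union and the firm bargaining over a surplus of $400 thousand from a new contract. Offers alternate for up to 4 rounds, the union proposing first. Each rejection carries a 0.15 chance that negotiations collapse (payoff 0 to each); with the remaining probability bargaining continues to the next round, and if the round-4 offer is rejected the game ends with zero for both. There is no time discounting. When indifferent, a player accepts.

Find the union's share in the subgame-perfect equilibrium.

103.35

By backward induction:
Round 4 (the firm proposes): the union will accept anything ≥ 0, so the firm offers 0 and keeps 400.
Round 3 (the union proposes): rejecting gives the firm an expected 0.85 × 400 = 340; the union offers that and keeps 60.
Round 2 (the firm proposes): rejecting gives the union an expected 0.85 × 60 = 51. The firm offers 51 and keeps 400 − 51 = 349.
Round 1 (the union proposes): rejecting gives the firm an expected 0.85 × 349 = 296.65. The union offers 296.65 and keeps 400 − 296.65 = 103.35.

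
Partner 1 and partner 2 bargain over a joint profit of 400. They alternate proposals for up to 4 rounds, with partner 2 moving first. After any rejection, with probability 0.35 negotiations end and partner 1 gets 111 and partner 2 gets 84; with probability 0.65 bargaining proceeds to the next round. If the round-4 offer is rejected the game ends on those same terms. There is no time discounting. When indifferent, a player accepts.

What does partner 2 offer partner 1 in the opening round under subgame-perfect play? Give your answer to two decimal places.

213.94

Round 4 (partner 1 proposes): partner 2 gets 84 if talks fail, so partner 1 offers 84 and keeps 316.
Round 3 (partner 2 proposes): rejecting gives partner 1 an expected 0.65 × 316 + 0.35 × 111 = 244.25. Partner 2 offers 244.25 and keeps 400 − 244.25 = 155.75.
Round 2 (partner 1 proposes): rejecting gives partner 2 an expected 0.65 × 155.75 + 0.35 × 84 = 130.6375, so partner 1 offers 130.6375, keeping 269.3625.
Round 1 (partner 2 proposes): rejecting gives partner 1 an expected 0.65 × 269.3625 + 0.35 × 111 = 213.935625. Partner 2 offers 213.935625 and keeps 400 − 213.935625 = 186.064375.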